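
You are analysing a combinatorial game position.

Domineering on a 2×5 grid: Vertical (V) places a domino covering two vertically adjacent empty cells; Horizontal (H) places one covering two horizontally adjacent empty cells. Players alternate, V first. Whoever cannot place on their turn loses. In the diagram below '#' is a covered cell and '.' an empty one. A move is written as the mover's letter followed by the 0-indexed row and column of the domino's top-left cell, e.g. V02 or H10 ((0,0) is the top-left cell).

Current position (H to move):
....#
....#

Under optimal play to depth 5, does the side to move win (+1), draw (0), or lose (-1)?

[....#/....#] H move#1: H00:-1/##..#/....#, H01:+1/.##.#/....#*, H02:-1/..###/....#, H10:-1/....#/##..#, H11:+1/....#/.##.#, H12:-1/....#/..###
[.##.#/....#] V move#2: V00:-1/###.#/#...#*, V03:-1/.####/...##
[###.#/#...#] H move#3: H11:-1/###.#/###.#, H12:+1/###.#/#.###*
[###.#/#.###] end (terminal -1, V#4); searched ....#/....# to 5

value(....#/....#, H) = +1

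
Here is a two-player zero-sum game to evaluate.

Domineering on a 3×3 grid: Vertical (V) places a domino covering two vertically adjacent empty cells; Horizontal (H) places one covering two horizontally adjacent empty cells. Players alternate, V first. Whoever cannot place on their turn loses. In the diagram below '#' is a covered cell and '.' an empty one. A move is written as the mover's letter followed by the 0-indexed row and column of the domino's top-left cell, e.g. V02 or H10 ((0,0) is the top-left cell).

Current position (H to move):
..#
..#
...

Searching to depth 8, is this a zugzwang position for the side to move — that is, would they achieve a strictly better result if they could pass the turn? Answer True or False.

zugzwang(..#/..#/..., H) = False

p1 H@[..#/..#/...]: H00[###/..#/...]-1 H10[..#/###/...]+1* H20[..#/..#/##.]-1 H21[..#/..#/.##]-1
p2 V@[..#/###/...] terminal -1; root [..#/..#/...] d8
if H skipped the turn, V would face:
~ p1 V@[..#/..#/...]: V00[#.#/#.#/...]+1* V01[.##/.##/...]+1 V10[..#/#.#/#..]+1 V11[..#/.##/.#.]+1
~ p2 H@[#.#/#.#/...]: H20[#.#/#.#/##.]-1* H21[#.#/#.#/.##]-1
~ p3 V@[#.#/#.#/##.]: V01[###/###/##.]+1*
~ p4 H@[###/###/##.] terminal -1; root [..#/..#/...] d8
compare (H): move=+1 vs pass=-1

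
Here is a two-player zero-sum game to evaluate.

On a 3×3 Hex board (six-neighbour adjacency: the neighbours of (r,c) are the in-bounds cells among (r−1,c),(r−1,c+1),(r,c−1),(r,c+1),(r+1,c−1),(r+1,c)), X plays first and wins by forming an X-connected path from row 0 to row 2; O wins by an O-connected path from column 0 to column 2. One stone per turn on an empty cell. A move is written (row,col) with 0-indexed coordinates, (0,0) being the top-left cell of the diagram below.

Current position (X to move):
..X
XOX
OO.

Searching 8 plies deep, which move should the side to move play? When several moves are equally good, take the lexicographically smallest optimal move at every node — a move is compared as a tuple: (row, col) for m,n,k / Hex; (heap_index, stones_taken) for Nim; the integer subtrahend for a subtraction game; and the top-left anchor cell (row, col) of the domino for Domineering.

[..X/XOX/OO.] X move#1: (0,0):-1/X.X/XOX/OO., (0,1):-1/.XX/XOX/OO., (2,2):+1/..X/XOX/OOX*
[..X/XOX/OOX] end (terminal -1, O#2); searched ..X/XOX/OO. to 8

X's best at [..X/XOX/OO.]: (2,2)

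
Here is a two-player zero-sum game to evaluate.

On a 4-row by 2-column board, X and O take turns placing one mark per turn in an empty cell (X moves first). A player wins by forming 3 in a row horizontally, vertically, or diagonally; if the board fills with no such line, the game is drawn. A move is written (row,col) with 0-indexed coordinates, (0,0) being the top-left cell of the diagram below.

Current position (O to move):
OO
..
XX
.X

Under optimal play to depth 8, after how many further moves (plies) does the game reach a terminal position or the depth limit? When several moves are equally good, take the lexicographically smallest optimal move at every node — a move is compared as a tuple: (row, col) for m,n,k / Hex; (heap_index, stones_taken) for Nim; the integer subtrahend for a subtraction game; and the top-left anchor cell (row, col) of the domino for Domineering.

PV length from [OO/../XX/.X]: 3 plies

[OO/../XX/.X] O move#1: (1,0):-1/OO/O./XX/.X, (1,1):+0/OO/.O/XX/.X*, (3,0):-1/OO/../XX/OX
[OO/.O/XX/.X] X move#2: (1,0):+0/OO/XO/XX/.X*, (3,0):+0/OO/.O/XX/XX
[OO/XO/XX/.X] O move#3: (3,0):+0/OO/XO/XX/OX*
[OO/XO/XX/OX] end (terminal +0, X#4); searched OO/../XX/.X to 8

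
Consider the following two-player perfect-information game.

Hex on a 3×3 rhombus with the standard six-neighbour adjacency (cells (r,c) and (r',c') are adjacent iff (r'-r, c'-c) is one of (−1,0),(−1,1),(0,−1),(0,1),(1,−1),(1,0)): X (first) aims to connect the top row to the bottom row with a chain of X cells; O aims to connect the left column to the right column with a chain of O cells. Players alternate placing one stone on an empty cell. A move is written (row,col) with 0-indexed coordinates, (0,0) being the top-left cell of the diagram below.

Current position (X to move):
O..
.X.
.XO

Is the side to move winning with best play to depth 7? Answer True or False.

X winning at [O../.X./.XO]: True

ply 1, X at O../.X./.XO | (0,1)=+1→OX./.X./.XO*; (0,2)=+1→O.X/.X./.XO; (1,0)=+1→O../XX./.XO; (1,2)=+1→O../.XX/.XO; (2,0)=+1→O../.X./XXO
ply 2: OX./.X./.XO is terminal -1 (O); from O../.X./.XO depth 7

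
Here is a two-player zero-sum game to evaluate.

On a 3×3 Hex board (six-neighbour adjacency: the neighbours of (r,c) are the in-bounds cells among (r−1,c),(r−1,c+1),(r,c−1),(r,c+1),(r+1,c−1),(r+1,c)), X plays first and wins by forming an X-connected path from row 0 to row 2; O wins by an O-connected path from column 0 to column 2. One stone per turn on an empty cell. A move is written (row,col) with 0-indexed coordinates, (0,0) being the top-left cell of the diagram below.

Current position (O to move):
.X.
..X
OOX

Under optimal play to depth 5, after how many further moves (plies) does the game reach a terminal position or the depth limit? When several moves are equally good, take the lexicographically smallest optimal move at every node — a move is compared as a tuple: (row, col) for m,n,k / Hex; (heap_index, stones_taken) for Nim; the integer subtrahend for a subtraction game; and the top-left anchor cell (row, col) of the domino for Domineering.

ply 1, O at .X./..X/OOX | (0,0)=-1→OX./..X/OOX*; (0,2)=-1→.XO/..X/OOX; (1,0)=-1→.X./O.X/OOX; (1,1)=-1→.X./.OX/OOX
ply 2, X at OX./..X/OOX | (0,2)=+1→OXX/..X/OOX*; (1,0)=+1→OX./X.X/OOX; (1,1)=+1→OX./.XX/OOX
ply 3: OXX/..X/OOX is terminal -1 (O); from .X./..X/OOX depth 5

PV length from [.X./..X/OOX]: 2 plies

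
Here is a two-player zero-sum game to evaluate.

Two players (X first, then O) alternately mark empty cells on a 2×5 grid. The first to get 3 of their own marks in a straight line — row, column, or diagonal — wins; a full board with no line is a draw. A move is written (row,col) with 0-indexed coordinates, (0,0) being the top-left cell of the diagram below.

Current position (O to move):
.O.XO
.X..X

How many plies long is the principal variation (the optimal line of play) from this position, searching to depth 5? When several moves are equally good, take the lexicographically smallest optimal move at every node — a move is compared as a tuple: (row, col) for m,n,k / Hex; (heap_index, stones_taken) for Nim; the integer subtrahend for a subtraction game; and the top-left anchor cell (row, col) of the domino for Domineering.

p1 O@[.O.XO/.X..X]: (0,0)[OO.XO/.X..X]+0* (0,2)[.OOXO/.X..X]+0 (1,0)[.O.XO/OX..X]+0 (1,2)[.O.XO/.XO.X]+0 (1,3)[.O.XO/.X.OX]+0
p2 X@[OO.XO/.X..X]: (0,2)[OOXXO/.X..X]+0* (1,0)[OO.XO/XX..X]-1 (1,2)[OO.XO/.XX.X]-1 (1,3)[OO.XO/.X.XX]-1
p3 O@[OOXXO/.X..X]: (1,0)[OOXXO/OX..X]+0* (1,2)[OOXXO/.XO.X]+0 (1,3)[OOXXO/.X.OX]+0
p4 X@[OOXXO/OX..X]: (1,2)[OOXXO/OXX.X]+0* (1,3)[OOXXO/OX.XX]+0
p5 O@[OOXXO/OXX.X]: (1,3)[OOXXO/OXXOX]+0*
p6 X@[OOXXO/OXXOX] terminal +0; root [.O.XO/.X..X] d5

PV length from [.O.XO/.X..X]: 5 plies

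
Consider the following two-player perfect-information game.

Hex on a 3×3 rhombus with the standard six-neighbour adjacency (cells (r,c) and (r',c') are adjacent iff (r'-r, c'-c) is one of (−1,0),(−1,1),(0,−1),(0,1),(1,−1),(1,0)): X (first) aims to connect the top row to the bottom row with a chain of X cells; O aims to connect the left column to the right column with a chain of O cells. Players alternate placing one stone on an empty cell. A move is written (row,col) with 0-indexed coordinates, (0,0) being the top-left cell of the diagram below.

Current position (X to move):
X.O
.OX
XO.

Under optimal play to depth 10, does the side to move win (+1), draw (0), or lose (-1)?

[X.O/.OX/XO.] X move#1: (0,1):-1/XXO/.OX/XO., (1,0):+1/X.O/XOX/XO.*, (2,2):-1/X.O/.OX/XOX
[X.O/XOX/XO.] end (terminal -1, O#2); searched X.O/.OX/XO. to 10

value(X.O/.OX/XO., X) = +1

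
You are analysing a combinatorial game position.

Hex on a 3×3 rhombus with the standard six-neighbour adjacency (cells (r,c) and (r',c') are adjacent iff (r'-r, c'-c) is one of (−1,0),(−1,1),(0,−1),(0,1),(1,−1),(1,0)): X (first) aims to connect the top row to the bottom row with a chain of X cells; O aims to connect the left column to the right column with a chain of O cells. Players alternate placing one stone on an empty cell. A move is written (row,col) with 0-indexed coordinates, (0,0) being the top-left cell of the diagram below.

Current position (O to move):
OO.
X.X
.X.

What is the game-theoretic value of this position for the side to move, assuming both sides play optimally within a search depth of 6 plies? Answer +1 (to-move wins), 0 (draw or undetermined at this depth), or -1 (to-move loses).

[OO./X.X/.X.] O move#1: (0,2):+1/OOO/X.X/.X.*, (1,1):-1/OO./XOX/.X., (2,0):-1/OO./X.X/OX., (2,2):-1/OO./X.X/.XO
[OOO/X.X/.X.] end (terminal -1, X#2); searched OO./X.X/.X. to 6

value(OO./X.X/.X., O) = +1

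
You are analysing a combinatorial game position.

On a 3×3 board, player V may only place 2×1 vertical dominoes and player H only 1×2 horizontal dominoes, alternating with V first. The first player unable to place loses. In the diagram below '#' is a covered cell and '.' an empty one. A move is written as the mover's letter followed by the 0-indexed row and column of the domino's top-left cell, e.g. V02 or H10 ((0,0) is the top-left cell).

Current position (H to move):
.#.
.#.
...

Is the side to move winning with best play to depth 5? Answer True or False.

H winning at [.#./.#./...]: False

ply 1, H at .#./.#./... | H20=-1→.#./.#./##.*; H21=-1→.#./.#./.##
ply 2, V at .#./.#./##. | V00=+1→##./##./##.*; V02=+1→.##/.##/##.; V12=+1→.#./.##/###
ply 3: ##./##./##. is terminal -1 (H); from .#./.#./... depth 5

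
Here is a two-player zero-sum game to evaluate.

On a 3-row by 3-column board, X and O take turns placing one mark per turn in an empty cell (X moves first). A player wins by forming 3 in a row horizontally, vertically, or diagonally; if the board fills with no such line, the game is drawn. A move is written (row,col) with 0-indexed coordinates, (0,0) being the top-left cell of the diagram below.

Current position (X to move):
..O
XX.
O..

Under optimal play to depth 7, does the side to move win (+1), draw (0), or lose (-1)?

ply 1, X at ..O/XX./O.. | (0,0)=+1→X.O/XX./O..*; (0,1)=+1→.XO/XX./O..; (1,2)=+1→..O/XXX/O..; (2,1)=+1→..O/XX./OX.; (2,2)=+1→..O/XX./O.X
ply 2, O at X.O/XX./O.. | (0,1)=-1→XOO/XX./O..*; (1,2)=-1→X.O/XXO/O..; (2,1)=-1→X.O/XX./OO.; (2,2)=-1→X.O/XX./O.O
ply 3, X at XOO/XX./O.. | (1,2)=+1→XOO/XXX/O..*; (2,1)=+1→XOO/XX./OX.; (2,2)=+1→XOO/XX./O.X
ply 4: XOO/XXX/O.. is terminal -1 (O); from ..O/XX./O.. depth 7

value(..O/XX./O.., X) = +1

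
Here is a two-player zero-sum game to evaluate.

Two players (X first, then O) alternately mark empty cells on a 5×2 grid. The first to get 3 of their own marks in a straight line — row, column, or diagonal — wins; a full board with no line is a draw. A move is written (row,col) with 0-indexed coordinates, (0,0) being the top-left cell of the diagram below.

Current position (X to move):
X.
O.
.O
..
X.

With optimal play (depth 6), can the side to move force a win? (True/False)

X winning at [X./O./.O/../X.]: False

p1 X@[X./O./.O/../X.]: (0,1)[XX/O./.O/../X.]-1 (1,1)[X./OX/.O/../X.]+0* (2,0)[X./O./XO/../X.]+0 (3,0)[X./O./.O/X./X.]+0 (3,1)[X./O./.O/.X/X.]+0 (4,1)[X./O./.O/../XX]-1
p2 O@[X./OX/.O/../X.]: (0,1)[XO/OX/.O/../X.]+0* (2,0)[X./OX/OO/../X.]+0 (3,0)[X./OX/.O/O./X.]+0 (3,1)[X./OX/.O/.O/X.]+0 (4,1)[X./OX/.O/../XO]+0
p3 X@[XO/OX/.O/../X.]: (2,0)[XO/OX/XO/../X.]+0* (3,0)[XO/OX/.O/X./X.]+0 (3,1)[XO/OX/.O/.X/X.]+0 (4,1)[XO/OX/.O/../XX]+0
p4 O@[XO/OX/XO/../X.]: (3,0)[XO/OX/XO/O./X.]+0* (3,1)[XO/OX/XO/.O/X.]-1 (4,1)[XO/OX/XO/../XO]-1
p5 X@[XO/OX/XO/O./X.]: (3,1)[XO/OX/XO/OX/X.]+0* (4,1)[XO/OX/XO/O./XX]+0
p6 O@[XO/OX/XO/OX/X.]: (4,1)[XO/OX/XO/OX/XO]+0*
p7 X@[XO/OX/XO/OX/XO] terminal +0; root [X./O./.O/../X.] d6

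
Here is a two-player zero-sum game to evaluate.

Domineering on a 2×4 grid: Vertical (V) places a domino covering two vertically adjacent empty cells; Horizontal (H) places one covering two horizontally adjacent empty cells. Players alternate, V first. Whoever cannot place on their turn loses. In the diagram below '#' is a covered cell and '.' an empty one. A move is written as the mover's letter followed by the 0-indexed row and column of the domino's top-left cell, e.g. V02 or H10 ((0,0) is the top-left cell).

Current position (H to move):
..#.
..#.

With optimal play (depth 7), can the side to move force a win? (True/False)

H winning at [..#./..#.]: True

p1 H@[..#./..#.]: H00[###./..#.]+1* H10[..#./###.]+1
p2 V@[###./..#.]: V03[####/..##]-1*
p3 H@[####/..##]: H10[####/####]+1*
p4 V@[####/####] terminal -1; root [..#./..#.] d7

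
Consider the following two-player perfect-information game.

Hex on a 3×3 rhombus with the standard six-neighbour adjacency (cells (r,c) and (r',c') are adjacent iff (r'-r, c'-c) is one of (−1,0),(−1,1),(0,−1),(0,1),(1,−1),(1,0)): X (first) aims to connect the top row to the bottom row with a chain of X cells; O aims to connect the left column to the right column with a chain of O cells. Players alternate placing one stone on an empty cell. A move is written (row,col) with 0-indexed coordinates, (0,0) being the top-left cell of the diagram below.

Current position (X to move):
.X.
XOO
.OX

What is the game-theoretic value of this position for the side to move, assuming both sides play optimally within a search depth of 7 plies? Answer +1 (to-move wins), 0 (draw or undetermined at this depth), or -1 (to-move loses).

value(.X./XOO/.OX, X) = +1

ply 1, X at .X./XOO/.OX | (0,0)=-1→XX./XOO/.OX; (0,2)=-1→.XX/XOO/.OX; (2,0)=+1→.X./XOO/XOX*
ply 2: .X./XOO/XOX is terminal -1 (O); from .X./XOO/.OX depth 7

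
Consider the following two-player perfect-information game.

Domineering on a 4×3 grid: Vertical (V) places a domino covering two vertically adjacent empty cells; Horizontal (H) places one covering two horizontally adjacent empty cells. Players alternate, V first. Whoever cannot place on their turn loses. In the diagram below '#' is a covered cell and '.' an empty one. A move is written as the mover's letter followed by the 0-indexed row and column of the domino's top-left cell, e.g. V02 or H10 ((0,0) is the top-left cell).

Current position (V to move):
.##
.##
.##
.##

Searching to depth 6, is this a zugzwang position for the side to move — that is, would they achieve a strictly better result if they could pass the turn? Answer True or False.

ply 1, V at .##/.##/.##/.## | V00=+1→###/###/.##/.##*; V10=+1→.##/###/###/.##; V20=+1→.##/.##/###/###
ply 2: ###/###/.##/.## is terminal -1 (H); from .##/.##/.##/.## depth 6
suppose V passes — search the same position with H to move:
pass> ply 1: .##/.##/.##/.## is terminal -1 (H); from .##/.##/.##/.## depth 6
for V: play +1, pass +1

zugzwang(.##/.##/.##/.##, V) = False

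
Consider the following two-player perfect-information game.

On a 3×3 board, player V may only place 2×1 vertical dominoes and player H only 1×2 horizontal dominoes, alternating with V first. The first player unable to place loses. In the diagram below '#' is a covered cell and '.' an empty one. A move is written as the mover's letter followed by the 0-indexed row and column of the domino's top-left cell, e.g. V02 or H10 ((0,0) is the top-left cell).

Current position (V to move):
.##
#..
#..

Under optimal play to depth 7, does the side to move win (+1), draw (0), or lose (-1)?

[.##/#../#..] V move#1: V11:+1/.##/##./##.*, V12:+1/.##/#.#/#.#
[.##/##./##.] end (terminal -1, H#2); searched .##/#../#.. to 7

value(.##/#../#.., V) = +1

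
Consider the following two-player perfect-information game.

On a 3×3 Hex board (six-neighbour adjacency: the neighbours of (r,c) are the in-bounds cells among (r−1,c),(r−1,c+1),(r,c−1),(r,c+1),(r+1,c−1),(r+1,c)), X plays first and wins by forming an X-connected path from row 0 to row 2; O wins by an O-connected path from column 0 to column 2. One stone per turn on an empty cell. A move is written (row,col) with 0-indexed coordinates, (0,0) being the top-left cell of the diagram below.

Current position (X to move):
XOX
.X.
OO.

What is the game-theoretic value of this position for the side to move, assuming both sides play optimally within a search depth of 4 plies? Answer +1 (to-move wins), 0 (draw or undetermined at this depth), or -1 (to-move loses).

value(XOX/.X./OO., X) = -1

[XOX/.X./OO.] X move#1: (1,0):-1/XOX/XX./OO.*, (1,2):-1/XOX/.XX/OO., (2,2):-1/XOX/.X./OOX
[XOX/XX./OO.] O move#2: (1,2):+1/XOX/XXO/OO.*, (2,2):+1/XOX/XX./OOO
[XOX/XXO/OO.] end (terminal -1, X#3); searched XOX/.X./OO. to 4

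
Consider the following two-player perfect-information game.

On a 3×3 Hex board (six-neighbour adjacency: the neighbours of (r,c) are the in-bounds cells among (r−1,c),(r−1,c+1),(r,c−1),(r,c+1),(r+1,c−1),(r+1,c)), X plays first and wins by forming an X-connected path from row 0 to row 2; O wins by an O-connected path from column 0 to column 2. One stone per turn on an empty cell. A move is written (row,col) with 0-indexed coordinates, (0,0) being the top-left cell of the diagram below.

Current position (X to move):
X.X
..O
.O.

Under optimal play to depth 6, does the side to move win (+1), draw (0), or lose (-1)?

p1 X@[X.X/..O/.O.]: (0,1)[XXX/..O/.O.]-1 (1,0)[X.X/X.O/.O.]-1 (1,1)[X.X/.XO/.O.]-1 (2,0)[X.X/..O/XO.]+1* (2,2)[X.X/..O/.OX]-1
p2 O@[X.X/..O/XO.]: (0,1)[XOX/..O/XO.]-1* (1,0)[X.X/O.O/XO.]-1 (1,1)[X.X/.OO/XO.]-1 (2,2)[X.X/..O/XOO]-1
p3 X@[XOX/..O/XO.]: (1,0)[XOX/X.O/XO.]+1* (1,1)[XOX/.XO/XO.]+1 (2,2)[XOX/..O/XOX]+1
p4 O@[XOX/X.O/XO.] terminal -1; root [X.X/..O/.O.] d6

value(X.X/..O/.O., X) = +1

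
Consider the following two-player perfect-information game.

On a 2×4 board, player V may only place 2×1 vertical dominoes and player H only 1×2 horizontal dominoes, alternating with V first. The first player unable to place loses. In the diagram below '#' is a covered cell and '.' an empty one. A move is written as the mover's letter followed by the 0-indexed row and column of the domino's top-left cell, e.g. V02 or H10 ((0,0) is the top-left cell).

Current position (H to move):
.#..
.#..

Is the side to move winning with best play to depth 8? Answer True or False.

H winning at [.#../.#..]: True

ply 1, H at .#../.#.. | H02=+1→.###/.#..*; H12=+1→.#../.###
ply 2, V at .###/.#.. | V00=-1→####/##..*
ply 3, H at ####/##.. | H12=+1→####/####*
ply 4: ####/#### is terminal -1 (V); from .#../.#.. depth 8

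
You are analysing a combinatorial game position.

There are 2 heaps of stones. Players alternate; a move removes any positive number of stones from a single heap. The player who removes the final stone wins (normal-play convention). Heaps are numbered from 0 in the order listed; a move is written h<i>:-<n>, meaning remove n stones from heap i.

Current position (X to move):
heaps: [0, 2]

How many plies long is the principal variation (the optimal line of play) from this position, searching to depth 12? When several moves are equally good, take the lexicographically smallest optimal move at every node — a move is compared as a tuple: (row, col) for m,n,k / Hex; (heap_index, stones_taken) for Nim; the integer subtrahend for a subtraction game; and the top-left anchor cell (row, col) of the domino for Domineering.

PV length from [(0,2)]: 1 ply

[(0,2)] X move#1: h1:-1:-1/(0,1), h1:-2:+1/(0,0)*
[(0,0)] end (terminal -1, O#2); searched (0,2) to 12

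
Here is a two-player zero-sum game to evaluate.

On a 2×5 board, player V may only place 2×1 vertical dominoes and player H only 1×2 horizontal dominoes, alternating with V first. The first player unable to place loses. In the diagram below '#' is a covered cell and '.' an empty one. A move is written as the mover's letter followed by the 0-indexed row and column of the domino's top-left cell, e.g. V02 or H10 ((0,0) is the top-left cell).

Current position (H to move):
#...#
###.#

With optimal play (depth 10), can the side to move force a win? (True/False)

[#...#/###.#] H move#1: H01:-1/###.#/###.#, H02:+1/#.###/###.#*
[#.###/###.#] end (terminal -1, V#2); searched #...#/###.# to 10

H winning at [#...#/###.#]: True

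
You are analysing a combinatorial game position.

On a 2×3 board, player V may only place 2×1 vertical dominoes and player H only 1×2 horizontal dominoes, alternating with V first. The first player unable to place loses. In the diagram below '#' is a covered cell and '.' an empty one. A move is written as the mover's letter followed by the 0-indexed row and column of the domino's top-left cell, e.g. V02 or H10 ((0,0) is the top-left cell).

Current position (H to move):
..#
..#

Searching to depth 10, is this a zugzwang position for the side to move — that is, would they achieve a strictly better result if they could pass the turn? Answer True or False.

zugzwang(..#/..#, H) = False

[..#/..#] H move#1: H00:+1/###/..#*, H10:+1/..#/###
[###/..#] end (terminal -1, V#2); searched ..#/..# to 10
if H skipped the turn, V would face:
~ [..#/..#] V move#1: V00:+1/#.#/#.#*, V01:+1/.##/.##
~ [#.#/#.#] end (terminal -1, H#2); searched ..#/..# to 10
compare (H): move=+1 vs pass=-1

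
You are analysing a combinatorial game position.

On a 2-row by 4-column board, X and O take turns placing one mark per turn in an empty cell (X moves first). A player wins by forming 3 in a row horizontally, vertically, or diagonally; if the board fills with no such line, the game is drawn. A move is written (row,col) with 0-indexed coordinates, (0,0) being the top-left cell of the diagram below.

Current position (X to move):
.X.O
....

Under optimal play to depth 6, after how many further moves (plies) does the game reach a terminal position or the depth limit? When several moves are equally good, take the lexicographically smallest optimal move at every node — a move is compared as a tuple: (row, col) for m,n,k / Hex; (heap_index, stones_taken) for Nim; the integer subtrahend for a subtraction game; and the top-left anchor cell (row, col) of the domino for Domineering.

ply 1, X at .X.O/.... | (0,0)=+0→XX.O/....*; (0,2)=+0→.XXO/....; (1,0)=+0→.X.O/X...; (1,1)=+0→.X.O/.X..; (1,2)=+0→.X.O/..X.; (1,3)=+0→.X.O/...X
ply 2, O at XX.O/.... | (0,2)=+0→XXOO/....*; (1,0)=-1→XX.O/O...; (1,1)=-1→XX.O/.O..; (1,2)=-1→XX.O/..O.; (1,3)=-1→XX.O/...O
ply 3, X at XXOO/.... | (1,0)=+0→XXOO/X...*; (1,1)=+0→XXOO/.X..; (1,2)=+0→XXOO/..X.; (1,3)=+0→XXOO/...X
ply 4, O at XXOO/X... | (1,1)=+0→XXOO/XO..*; (1,2)=+0→XXOO/X.O.; (1,3)=+0→XXOO/X..O
ply 5, X at XXOO/XO.. | (1,2)=+0→XXOO/XOX.*; (1,3)=+0→XXOO/XO.X
ply 6, O at XXOO/XOX. | (1,3)=+0→XXOO/XOXO*
ply 7: XXOO/XOXO is terminal +0 (X); from .X.O/.... depth 6

PV length from [.X.O/....]: 6 plies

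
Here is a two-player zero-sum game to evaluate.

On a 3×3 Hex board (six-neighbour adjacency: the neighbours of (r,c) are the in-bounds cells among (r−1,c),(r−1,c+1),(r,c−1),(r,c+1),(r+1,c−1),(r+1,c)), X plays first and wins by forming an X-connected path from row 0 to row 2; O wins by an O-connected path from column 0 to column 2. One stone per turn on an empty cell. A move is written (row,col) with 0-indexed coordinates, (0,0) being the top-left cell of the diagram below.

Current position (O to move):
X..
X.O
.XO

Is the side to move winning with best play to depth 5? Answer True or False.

[X../X.O/.XO] O move#1: (0,1):-1/XO./X.O/.XO*, (0,2):-1/X.O/X.O/.XO, (1,1):-1/X../XOO/.XO, (2,0):-1/X../X.O/OXO
[XO./X.O/.XO] X move#2: (0,2):+1/XOX/X.O/.XO*, (1,1):+1/XO./XXO/.XO, (2,0):+1/XO./X.O/XXO
[XOX/X.O/.XO] O move#3: (1,1):-1/XOX/XOO/.XO*, (2,0):-1/XOX/X.O/OXO
[XOX/XOO/.XO] X move#4: (2,0):+1/XOX/XOO/XXO*
[XOX/XOO/XXO] end (terminal -1, O#5); searched X../X.O/.XO to 5

O winning at [X../X.O/.XO]: False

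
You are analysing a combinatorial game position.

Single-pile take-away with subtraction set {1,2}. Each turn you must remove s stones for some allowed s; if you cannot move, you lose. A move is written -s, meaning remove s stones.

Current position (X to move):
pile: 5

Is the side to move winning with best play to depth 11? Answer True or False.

ply 1, X at 5 | -1=-1→4; -2=+1→3*
ply 2, O at 3 | -1=-1→2*; -2=-1→1
ply 3, X at 2 | -1=-1→1; -2=+1→0*
ply 4: 0 is terminal -1 (O); from 5 depth 11

X winning at [5]: True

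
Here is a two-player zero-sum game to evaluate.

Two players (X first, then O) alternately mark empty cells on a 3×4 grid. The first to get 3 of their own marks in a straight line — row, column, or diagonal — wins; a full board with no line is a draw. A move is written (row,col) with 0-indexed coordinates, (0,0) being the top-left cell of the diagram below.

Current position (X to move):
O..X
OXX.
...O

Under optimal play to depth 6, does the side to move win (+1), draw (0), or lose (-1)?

value(O..X/OXX./...O, X) = +1

p1 X@[O..X/OXX./...O]: (0,1)[OX.X/OXX./...O]-1 (0,2)[O.XX/OXX./...O]-1 (1,3)[O..X/OXXX/...O]+1* (2,0)[O..X/OXX./X..O]+1 (2,1)[O..X/OXX./.X.O]+1 (2,2)[O..X/OXX./..XO]-1
p2 O@[O..X/OXXX/...O] terminal -1; root [O..X/OXX./...O] d6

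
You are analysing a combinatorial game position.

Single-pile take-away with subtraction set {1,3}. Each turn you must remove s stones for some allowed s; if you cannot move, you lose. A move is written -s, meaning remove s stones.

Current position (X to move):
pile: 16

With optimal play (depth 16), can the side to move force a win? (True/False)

X winning at [16]: False

p1 X@[16]: -1[15]-1* -3[13]-1
p2 O@[15]: -1[14]+1* -3[12]+1
p3 X@[14]: -1[13]-1* -3[11]-1
p4 O@[13]: -1[12]+1* -3[10]+1
p5 X@[12]: -1[11]-1* -3[9]-1
p6 O@[11]: -1[10]+1* -3[8]+1
p7 X@[10]: -1[9]-1* -3[7]-1
p8 O@[9]: -1[8]+1* -3[6]+1
p9 X@[8]: -1[7]-1* -3[5]-1
p10 O@[7]: -1[6]+1* -3[4]+1
p11 X@[6]: -1[5]-1* -3[3]-1
p12 O@[5]: -1[4]+1* -3[2]+1
p13 X@[4]: -1[3]-1* -3[1]-1
p14 O@[3]: -1[2]+1* -3[0]+1
p15 X@[2]: -1[1]-1*
p16 O@[1]: -1[0]+1*
p17 X@[0] terminal -1; root [16] d16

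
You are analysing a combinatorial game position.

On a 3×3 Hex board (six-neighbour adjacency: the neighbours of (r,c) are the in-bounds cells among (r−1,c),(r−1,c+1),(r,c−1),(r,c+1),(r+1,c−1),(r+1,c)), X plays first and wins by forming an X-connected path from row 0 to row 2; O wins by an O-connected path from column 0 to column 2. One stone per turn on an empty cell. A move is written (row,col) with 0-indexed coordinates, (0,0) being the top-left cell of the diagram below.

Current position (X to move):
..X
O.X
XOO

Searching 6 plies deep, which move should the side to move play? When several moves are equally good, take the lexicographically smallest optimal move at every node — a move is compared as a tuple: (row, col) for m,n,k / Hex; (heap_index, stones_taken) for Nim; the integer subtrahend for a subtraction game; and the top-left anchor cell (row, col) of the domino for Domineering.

p1 X@[..X/O.X/XOO]: (0,0)[X.X/O.X/XOO]-1 (0,1)[.XX/O.X/XOO]-1 (1,1)[..X/OXX/XOO]+1*
p2 O@[..X/OXX/XOO] terminal -1; root [..X/O.X/XOO] d6

X's best at [..X/O.X/XOO]: (1,1)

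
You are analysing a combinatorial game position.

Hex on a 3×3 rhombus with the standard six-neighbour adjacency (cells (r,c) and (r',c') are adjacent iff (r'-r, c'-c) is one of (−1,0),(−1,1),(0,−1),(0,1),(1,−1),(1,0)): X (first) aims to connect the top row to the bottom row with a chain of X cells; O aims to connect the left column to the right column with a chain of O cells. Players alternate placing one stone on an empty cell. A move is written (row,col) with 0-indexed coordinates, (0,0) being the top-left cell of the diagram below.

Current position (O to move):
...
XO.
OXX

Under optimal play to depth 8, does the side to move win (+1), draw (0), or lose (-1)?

value(.../XO./OXX, O) = +1

p1 O@[.../XO./OXX]: (0,0)[O../XO./OXX]+1* (0,1)[.O./XO./OXX]+1 (0,2)[..O/XO./OXX]+1 (1,2)[.../XOO/OXX]+1
p2 X@[O../XO./OXX]: (0,1)[OX./XO./OXX]-1* (0,2)[O.X/XO./OXX]-1 (1,2)[O../XOX/OXX]-1
p3 O@[OX./XO./OXX]: (0,2)[OXO/XO./OXX]+1* (1,2)[OX./XOO/OXX]+1
p4 X@[OXO/XO./OXX] terminal -1; root [.../XO./OXX] d8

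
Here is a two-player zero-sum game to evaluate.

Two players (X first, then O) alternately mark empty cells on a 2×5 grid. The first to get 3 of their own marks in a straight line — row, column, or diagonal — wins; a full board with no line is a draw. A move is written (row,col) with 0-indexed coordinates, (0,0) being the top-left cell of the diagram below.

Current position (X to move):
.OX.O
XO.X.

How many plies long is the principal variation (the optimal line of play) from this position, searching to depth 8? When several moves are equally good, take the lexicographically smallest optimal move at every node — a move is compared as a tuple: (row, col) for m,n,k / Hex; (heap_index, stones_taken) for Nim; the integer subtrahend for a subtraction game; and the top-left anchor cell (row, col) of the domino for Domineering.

PV length from [.OX.O/XO.X.]: 4 plies

[.OX.O/XO.X.] X move#1: (0,0):+0/XOX.O/XO.X.*, (0,3):+0/.OXXO/XO.X., (1,2):+0/.OX.O/XOXX., (1,4):+0/.OX.O/XO.XX
[XOX.O/XO.X.] O move#2: (0,3):+0/XOXOO/XO.X.*, (1,2):+0/XOX.O/XOOX., (1,4):+0/XOX.O/XO.XO
[XOXOO/XO.X.] X move#3: (1,2):+0/XOXOO/XOXX.*, (1,4):+0/XOXOO/XO.XX
[XOXOO/XOXX.] O move#4: (1,4):+0/XOXOO/XOXXO*
[XOXOO/XOXXO] end (terminal +0, X#5); searched .OX.O/XO.X. to 8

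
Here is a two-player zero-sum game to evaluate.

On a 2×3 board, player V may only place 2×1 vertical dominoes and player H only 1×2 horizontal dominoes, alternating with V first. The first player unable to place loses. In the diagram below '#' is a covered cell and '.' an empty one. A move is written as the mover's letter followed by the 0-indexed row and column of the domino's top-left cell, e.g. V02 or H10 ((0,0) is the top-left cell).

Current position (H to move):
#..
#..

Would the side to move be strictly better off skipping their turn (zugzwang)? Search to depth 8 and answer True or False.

ply 1, H at #../#.. | H01=+1→###/#..*; H11=+1→#../###
ply 2: ###/#.. is terminal -1 (V); from #../#.. depth 8
suppose H passes — search the same position with V to move:
pass> ply 1, V at #../#.. | V01=+1→##./##.*; V02=+1→#.#/#.#
pass> ply 2: ##./##. is terminal -1 (H); from #../#.. depth 8
for H: play +1, pass -1

zugzwang(#../#.., H) = False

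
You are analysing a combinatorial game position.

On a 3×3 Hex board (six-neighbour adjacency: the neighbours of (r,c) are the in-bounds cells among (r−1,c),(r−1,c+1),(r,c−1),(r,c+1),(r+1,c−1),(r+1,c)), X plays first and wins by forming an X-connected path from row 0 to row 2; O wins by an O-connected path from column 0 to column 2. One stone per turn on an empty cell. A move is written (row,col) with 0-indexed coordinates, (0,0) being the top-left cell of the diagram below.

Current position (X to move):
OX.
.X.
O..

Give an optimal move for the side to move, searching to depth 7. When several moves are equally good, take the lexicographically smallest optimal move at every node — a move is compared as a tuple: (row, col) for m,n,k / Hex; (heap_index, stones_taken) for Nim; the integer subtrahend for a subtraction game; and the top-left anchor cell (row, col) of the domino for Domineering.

p1 X@[OX./.X./O..]: (0,2)[OXX/.X./O..]-1 (1,0)[OX./XX./O..]-1 (1,2)[OX./.XX/O..]+1* (2,1)[OX./.X./OX.]+1 (2,2)[OX./.X./O.X]+1
p2 O@[OX./.XX/O..]: (0,2)[OXO/.XX/O..]-1* (1,0)[OX./OXX/O..]-1 (2,1)[OX./.XX/OO.]-1 (2,2)[OX./.XX/O.O]-1
p3 X@[OXO/.XX/O..]: (1,0)[OXO/XXX/O..]+1* (2,1)[OXO/.XX/OX.]+1 (2,2)[OXO/.XX/O.X]+1
p4 O@[OXO/XXX/O..]: (2,1)[OXO/XXX/OO.]-1* (2,2)[OXO/XXX/O.O]-1
p5 X@[OXO/XXX/OO.]: (2,2)[OXO/XXX/OOX]+1*
p6 O@[OXO/XXX/OOX] terminal -1; root [OX./.X./O..] d7

X's best at [OX./.X./O..]: (1,2)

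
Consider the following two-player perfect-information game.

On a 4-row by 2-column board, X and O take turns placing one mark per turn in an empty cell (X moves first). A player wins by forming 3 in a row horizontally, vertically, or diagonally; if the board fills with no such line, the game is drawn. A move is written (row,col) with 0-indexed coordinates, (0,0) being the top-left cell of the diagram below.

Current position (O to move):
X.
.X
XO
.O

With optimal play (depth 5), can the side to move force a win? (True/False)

O winning at [X./.X/XO/.O]: False

[X./.X/XO/.O] O move#1: (0,1):-1/XO/.X/XO/.O, (1,0):+0/X./OX/XO/.O*, (3,0):-1/X./.X/XO/OO
[X./OX/XO/.O] X move#2: (0,1):+0/XX/OX/XO/.O*, (3,0):+0/X./OX/XO/XO
[XX/OX/XO/.O] O move#3: (3,0):+0/XX/OX/XO/OO*
[XX/OX/XO/OO] end (terminal +0, X#4); searched X./.X/XO/.O to 5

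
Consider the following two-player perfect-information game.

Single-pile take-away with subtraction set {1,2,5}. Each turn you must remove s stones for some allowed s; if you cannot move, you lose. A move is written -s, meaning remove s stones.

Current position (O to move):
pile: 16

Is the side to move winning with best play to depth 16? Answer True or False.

O winning at [16]: True

[16] O move#1: -1:+1/15*, -2:-1/14, -5:-1/11
[15] X move#2: -1:-1/14*, -2:-1/13, -5:-1/10
[14] O move#3: -1:-1/13, -2:+1/12*, -5:+1/9
[12] X move#4: -1:-1/11*, -2:-1/10, -5:-1/7
[11] O move#5: -1:-1/10, -2:+1/9*, -5:+1/6
[9] X move#6: -1:-1/8*, -2:-1/7, -5:-1/4
[8] O move#7: -1:-1/7, -2:+1/6*, -5:+1/3
[6] X move#8: -1:-1/5*, -2:-1/4, -5:-1/1
[5] O move#9: -1:-1/4, -2:+1/3*, -5:+1/0
[3] X move#10: -1:-1/2*, -2:-1/1
[2] O move#11: -1:-1/1, -2:+1/0*
[0] end (terminal -1, X#12); searched 16 to 16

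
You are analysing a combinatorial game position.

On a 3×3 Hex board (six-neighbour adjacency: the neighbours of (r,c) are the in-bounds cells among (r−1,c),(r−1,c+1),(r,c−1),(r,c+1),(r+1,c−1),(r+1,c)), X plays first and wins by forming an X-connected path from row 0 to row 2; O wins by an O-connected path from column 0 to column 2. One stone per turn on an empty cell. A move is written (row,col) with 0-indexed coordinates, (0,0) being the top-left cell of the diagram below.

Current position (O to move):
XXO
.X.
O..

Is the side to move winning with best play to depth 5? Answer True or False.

O winning at [XXO/.X./O..]: True

ply 1, O at XXO/.X./O.. | (1,0)=-1→XXO/OX./O..; (1,2)=-1→XXO/.XO/O..; (2,1)=+1→XXO/.X./OO.*; (2,2)=-1→XXO/.X./O.O
ply 2, X at XXO/.X./OO. | (1,0)=-1→XXO/XX./OO.*; (1,2)=-1→XXO/.XX/OO.; (2,2)=-1→XXO/.X./OOX
ply 3, O at XXO/XX./OO. | (1,2)=+1→XXO/XXO/OO.*; (2,2)=+1→XXO/XX./OOO
ply 4: XXO/XXO/OO. is terminal -1 (X); from XXO/.X./O.. depth 5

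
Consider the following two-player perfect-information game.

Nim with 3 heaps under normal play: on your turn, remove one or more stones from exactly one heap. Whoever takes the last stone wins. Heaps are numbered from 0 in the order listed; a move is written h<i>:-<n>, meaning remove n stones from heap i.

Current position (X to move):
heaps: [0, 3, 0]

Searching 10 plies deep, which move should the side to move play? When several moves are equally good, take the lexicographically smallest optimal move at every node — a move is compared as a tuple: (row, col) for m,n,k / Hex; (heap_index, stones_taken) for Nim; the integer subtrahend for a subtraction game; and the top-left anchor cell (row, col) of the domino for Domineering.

[(0,3,0)] X move#1: h1:-1:-1/(0,2,0), h1:-2:-1/(0,1,0), h1:-3:+1/(0,0,0)*
[(0,0,0)] end (terminal -1, O#2); searched (0,3,0) to 10

X's best at [(0,3,0)]: h1:-3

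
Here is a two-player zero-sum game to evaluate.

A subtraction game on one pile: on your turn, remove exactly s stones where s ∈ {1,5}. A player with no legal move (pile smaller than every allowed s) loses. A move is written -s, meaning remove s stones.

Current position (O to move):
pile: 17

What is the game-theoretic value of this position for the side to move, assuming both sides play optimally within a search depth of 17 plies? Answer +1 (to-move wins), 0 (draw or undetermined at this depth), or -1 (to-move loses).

[17] O move#1: -1:+1/16*, -5:+1/12
[16] X move#2: -1:-1/15*, -5:-1/11
[15] O move#3: -1:+1/14*, -5:+1/10
[14] X move#4: -1:-1/13*, -5:-1/9
[13] O move#5: -1:+1/12*, -5:+1/8
[12] X move#6: -1:-1/11*, -5:-1/7
[11] O move#7: -1:+1/10*, -5:+1/6
[10] X move#8: -1:-1/9*, -5:-1/5
[9] O move#9: -1:+1/8*, -5:+1/4
[8] X move#10: -1:-1/7*, -5:-1/3
[7] O move#11: -1:+1/6*, -5:+1/2
[6] X move#12: -1:-1/5*, -5:-1/1
[5] O move#13: -1:+1/4*, -5:+1/0
[4] X move#14: -1:-1/3*
[3] O move#15: -1:+1/2*
[2] X move#16: -1:-1/1*
[1] O move#17: -1:+1/0*
[0] end (terminal -1, X#18); searched 17 to 17

value(17, O) = +1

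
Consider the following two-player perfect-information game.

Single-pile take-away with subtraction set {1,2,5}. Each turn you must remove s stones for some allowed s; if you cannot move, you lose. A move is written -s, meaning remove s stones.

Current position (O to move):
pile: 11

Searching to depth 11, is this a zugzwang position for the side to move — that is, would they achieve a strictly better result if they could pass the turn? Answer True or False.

zugzwang(11, O) = False

ply 1, O at 11 | -1=-1→10; -2=+1→9*; -5=+1→6
ply 2, X at 9 | -1=-1→8*; -2=-1→7; -5=-1→4
ply 3, O at 8 | -1=-1→7; -2=+1→6*; -5=+1→3
ply 4, X at 6 | -1=-1→5*; -2=-1→4; -5=-1→1
ply 5, O at 5 | -1=-1→4; -2=+1→3*; -5=+1→0
ply 6, X at 3 | -1=-1→2*; -2=-1→1
ply 7, O at 2 | -1=-1→1; -2=+1→0*
ply 8: 0 is terminal -1 (X); from 11 depth 11
suppose O passes — search the same position with X to move:
pass> ply 1, X at 11 | -1=-1→10; -2=+1→9*; -5=+1→6
pass> ply 2, O at 9 | -1=-1→8*; -2=-1→7; -5=-1→4
pass> ply 3, X at 8 | -1=-1→7; -2=+1→6*; -5=+1→3
pass> ply 4, O at 6 | -1=-1→5*; -2=-1→4; -5=-1→1
pass> ply 5, X at 5 | -1=-1→4; -2=+1→3*; -5=+1→0
pass> ply 6, O at 3 | -1=-1→2*; -2=-1→1
pass> ply 7, X at 2 | -1=-1→1; -2=+1→0*
pass> ply 8: 0 is terminal -1 (O); from 11 depth 11
for O: play +1, pass -1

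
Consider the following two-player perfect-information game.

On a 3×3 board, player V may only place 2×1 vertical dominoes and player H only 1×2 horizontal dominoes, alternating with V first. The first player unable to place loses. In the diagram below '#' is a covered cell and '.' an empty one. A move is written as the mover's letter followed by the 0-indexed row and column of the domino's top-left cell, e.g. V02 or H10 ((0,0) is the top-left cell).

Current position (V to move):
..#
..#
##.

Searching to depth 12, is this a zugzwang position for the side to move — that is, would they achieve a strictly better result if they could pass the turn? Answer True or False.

zugzwang(..#/..#/##., V) = False

ply 1, V at ..#/..#/##. | V00=+1→#.#/#.#/##.*; V01=+1→.##/.##/##.
ply 2: #.#/#.#/##. is terminal -1 (H); from ..#/..#/##. depth 12
if V skipped the turn, H would face:
~ ply 1, H at ..#/..#/##. | H00=+1→###/..#/##.*; H10=+1→..#/###/##.
~ ply 2: ###/..#/##. is terminal -1 (V); from ..#/..#/##. depth 12
compare (V): move=+1 vs pass=-1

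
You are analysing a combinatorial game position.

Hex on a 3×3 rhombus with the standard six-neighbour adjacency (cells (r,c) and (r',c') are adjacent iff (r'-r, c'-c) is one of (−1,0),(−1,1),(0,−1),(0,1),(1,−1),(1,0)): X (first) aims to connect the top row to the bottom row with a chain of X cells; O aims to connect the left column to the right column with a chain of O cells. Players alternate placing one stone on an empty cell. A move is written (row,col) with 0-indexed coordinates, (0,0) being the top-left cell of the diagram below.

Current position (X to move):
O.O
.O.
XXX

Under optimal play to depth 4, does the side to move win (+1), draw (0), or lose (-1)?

ply 1, X at O.O/.O./XXX | (0,1)=-1→OXO/.O./XXX*; (1,0)=-1→O.O/XO./XXX; (1,2)=-1→O.O/.OX/XXX
ply 2, O at OXO/.O./XXX | (1,0)=+1→OXO/OO./XXX*; (1,2)=-1→OXO/.OO/XXX
ply 3: OXO/OO./XXX is terminal -1 (X); from O.O/.O./XXX depth 4

value(O.O/.O./XXX, X) = -1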